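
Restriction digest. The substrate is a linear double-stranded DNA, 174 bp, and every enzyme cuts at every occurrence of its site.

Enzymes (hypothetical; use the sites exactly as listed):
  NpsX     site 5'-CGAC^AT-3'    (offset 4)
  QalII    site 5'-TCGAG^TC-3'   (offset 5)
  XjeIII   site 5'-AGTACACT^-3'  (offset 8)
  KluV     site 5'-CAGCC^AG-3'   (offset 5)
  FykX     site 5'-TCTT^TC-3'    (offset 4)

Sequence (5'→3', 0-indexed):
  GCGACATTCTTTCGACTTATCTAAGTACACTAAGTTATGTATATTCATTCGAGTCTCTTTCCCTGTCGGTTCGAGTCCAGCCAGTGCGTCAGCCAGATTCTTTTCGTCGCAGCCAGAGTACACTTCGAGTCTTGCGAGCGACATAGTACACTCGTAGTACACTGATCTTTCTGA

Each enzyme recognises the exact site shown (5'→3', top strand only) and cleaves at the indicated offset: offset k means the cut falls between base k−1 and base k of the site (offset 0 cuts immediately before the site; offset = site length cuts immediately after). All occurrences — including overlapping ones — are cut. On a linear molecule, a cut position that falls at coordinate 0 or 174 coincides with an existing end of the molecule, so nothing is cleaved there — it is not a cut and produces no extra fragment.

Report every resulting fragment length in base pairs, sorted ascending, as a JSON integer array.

[5,5,5,6,6,6,7,10,10,11,12,13,16,20,20,22]

Scan for sites:
  NpsX CGACAT/4: at [1, 138] ⇒ [5, 142]
  QalII TCGAGTC/5: at [48, 70, 124] ⇒ [53, 75, 129]
  XjeIII AGTACACT/8: at [23, 116, 144, 155] ⇒ [31, 124, 152, 163]
  KluV CAGCCAG/5: at [77, 89, 109] ⇒ [82, 94, 114]
  FykX TCTTTC/4: at [7, 55, 165] ⇒ [11, 59, 169]

Pooled cuts: [5, 11, 31, 53, 59, 75, 82, 94, 114, 124, 129, 142, 152, 163, 169]

Fragments:
  [0,5): 5 bp
  [5,11): 6 bp
  [11,31): 20 bp
  [31,53): 22 bp
  [53,59): 6 bp
  [59,75): 16 bp
  [75,82): 7 bp
  [82,94): 12 bp
  [94,114): 20 bp
  [114,124): 10 bp
  [124,129): 5 bp
  [129,142): 13 bp
  [142,152): 10 bp
  [152,163): 11 bp
  [163,169): 6 bp
  [169,174): 5 bp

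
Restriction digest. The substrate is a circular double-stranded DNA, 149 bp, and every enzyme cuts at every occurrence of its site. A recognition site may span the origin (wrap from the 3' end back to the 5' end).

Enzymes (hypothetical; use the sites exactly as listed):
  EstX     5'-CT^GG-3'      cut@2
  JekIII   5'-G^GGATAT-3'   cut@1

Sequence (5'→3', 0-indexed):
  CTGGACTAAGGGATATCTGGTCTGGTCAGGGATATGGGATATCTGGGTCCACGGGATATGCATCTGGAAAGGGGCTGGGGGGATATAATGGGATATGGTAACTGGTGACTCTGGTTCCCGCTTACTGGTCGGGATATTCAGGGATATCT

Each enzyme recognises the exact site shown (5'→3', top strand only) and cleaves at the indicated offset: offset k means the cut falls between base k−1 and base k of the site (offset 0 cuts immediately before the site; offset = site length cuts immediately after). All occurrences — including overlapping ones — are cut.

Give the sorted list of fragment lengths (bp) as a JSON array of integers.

Per-enzyme occurrences:
  EstX CTGG/2: at [0, 16, 21, 42, 63, 74, 101, 110, 124] ⇒ [2, 18, 23, 44, 65, 76, 103, 112, 126]
  JekIII GGGATAT/1: at [9, 28, 35, 52, 79, 89, 130, 140] ⇒ [10, 29, 36, 53, 80, 90, 131, 141]

Pooled cuts: [2, 10, 18, 23, 29, 36, 44, 53, 65, 76, 80, 90, 103, 112, 126, 131, 141]

Fragments:
  2→10: 8 bp
  10→18: 8 bp
  18→23: 5 bp
  23→29: 6 bp
  29→36: 7 bp
  36→44: 8 bp
  44→53: 9 bp
  53→65: 12 bp
  65→76: 11 bp
  76→80: 4 bp
  80→90: 10 bp
  90→103: 13 bp
  103→112: 9 bp
  112→126: 14 bp
  126→131: 5 bp
  131→141: 10 bp
  141→2 (wrap): 149-141+2 = 10 bp

[4,5,5,6,7,8,8,8,9,9,10,10,10,11,12,13,14]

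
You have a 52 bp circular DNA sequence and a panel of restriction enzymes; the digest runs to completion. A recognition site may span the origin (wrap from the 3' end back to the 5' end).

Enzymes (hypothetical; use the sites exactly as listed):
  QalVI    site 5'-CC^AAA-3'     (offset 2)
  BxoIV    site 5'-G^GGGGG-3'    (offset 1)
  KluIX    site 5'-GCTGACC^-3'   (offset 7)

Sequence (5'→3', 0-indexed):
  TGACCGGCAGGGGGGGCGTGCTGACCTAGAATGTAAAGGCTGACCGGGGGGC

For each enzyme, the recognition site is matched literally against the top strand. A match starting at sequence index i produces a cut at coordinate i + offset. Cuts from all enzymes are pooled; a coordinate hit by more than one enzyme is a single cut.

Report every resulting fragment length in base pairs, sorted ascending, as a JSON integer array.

[1,1,5,11,15,19]

Scan for sites:
  QalVI (CCAAA, off=2): no sites
  BxoIV GGGGGG/1: at [9, 10, 45] ⇒ [10, 11, 46]
  KluIX GCTGACC/7: at [19, 38, 50] ⇒ [5, 26, 45]

All cut coordinates (distinct, sorted): [5, 10, 11, 26, 45, 46]

Fragment lengths:
  5→10: 5 bp
  10→11: 1 bp
  11→26: 15 bp
  26→45: 19 bp
  45→46: 1 bp
  46→5 (wrap): 52-46+5 = 11 bp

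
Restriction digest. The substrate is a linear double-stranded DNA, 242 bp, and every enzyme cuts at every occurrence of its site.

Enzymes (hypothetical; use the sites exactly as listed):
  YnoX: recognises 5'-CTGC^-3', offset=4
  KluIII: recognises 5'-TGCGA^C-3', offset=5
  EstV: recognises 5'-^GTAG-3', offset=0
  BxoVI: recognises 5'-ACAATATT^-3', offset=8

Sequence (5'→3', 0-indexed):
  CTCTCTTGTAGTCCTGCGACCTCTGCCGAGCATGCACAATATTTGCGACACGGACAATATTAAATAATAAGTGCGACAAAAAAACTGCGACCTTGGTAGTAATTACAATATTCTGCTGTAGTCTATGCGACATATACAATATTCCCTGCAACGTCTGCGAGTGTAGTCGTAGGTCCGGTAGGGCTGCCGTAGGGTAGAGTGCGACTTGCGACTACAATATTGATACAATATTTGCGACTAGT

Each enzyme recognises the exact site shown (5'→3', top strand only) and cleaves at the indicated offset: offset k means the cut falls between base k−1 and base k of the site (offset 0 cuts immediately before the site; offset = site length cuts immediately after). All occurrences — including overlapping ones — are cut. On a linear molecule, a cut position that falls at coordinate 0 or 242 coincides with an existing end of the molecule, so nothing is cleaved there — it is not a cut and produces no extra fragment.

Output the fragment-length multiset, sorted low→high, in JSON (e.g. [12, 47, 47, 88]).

Site scan:
  YnoX (CTGC, off=4): starts [13, 22, 84, 112, 145, 154, 183] → cuts [17, 26, 88, 116, 149, 158, 187]
  KluIII (TGCGAC, off=5): starts [14, 43, 71, 85, 125, 199, 206, 232] → cuts [19, 48, 76, 90, 130, 204, 211, 237]
  EstV (GTAG, off=0): starts [7, 95, 117, 162, 168, 177, 188, 193] → cuts [7, 95, 117, 162, 168, 177, 188, 193]
  BxoVI (ACAATATT, off=8): starts [35, 53, 104, 135, 213, 224] → cuts [43, 61, 112, 143, 221, 232]

Pooled cuts: [7, 17, 19, 26, 43, 48, 61, 76, 88, 90, 95, 112, 116, 117, 130, 143, 149, 158, 162, 168, 177, 187, 188, 193, 204, 211, 221, 232, 237]

Fragments:
  [0,7): 7 bp
  [7,17): 10 bp
  [17,19): 2 bp
  [19,26): 7 bp
  [26,43): 17 bp
  [43,48): 5 bp
  [48,61): 13 bp
  [61,76): 15 bp
  [76,88): 12 bp
  [88,90): 2 bp
  [90,95): 5 bp
  [95,112): 17 bp
  [112,116): 4 bp
  [116,117): 1 bp
  [117,130): 13 bp
  [130,143): 13 bp
  [143,149): 6 bp
  [149,158): 9 bp
  [158,162): 4 bp
  [162,168): 6 bp
  [168,177): 9 bp
  [177,187): 10 bp
  [187,188): 1 bp
  [188,193): 5 bp
  [193,204): 11 bp
  [204,211): 7 bp
  [211,221): 10 bp
  [221,232): 11 bp
  [232,237): 5 bp
  [237,242): 5 bp

[1,1,2,2,4,4,5,5,5,5,5,6,6,7,7,7,9,9,10,10,10,11,11,12,13,13,13,15,17,17]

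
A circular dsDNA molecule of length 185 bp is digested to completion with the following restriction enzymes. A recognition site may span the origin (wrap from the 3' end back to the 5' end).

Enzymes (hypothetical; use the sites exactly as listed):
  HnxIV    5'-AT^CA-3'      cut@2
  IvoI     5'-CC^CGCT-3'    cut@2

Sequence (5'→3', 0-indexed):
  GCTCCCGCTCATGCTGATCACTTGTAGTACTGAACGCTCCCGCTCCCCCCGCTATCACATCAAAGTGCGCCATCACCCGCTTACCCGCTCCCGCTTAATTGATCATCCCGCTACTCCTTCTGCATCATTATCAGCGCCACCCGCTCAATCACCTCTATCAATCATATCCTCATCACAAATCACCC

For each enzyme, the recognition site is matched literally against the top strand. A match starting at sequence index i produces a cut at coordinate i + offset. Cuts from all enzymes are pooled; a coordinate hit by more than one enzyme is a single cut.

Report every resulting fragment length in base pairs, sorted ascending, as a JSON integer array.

[4,4,4,5,5,6,6,6,6,7,8,8,9,9,10,11,12,13,13,17,22]

Per-enzyme occurrences:
  HnxIV (ATCA, off=2): starts [16, 53, 58, 71, 101, 123, 129, 147, 156, 160, 171, 178] → cuts [18, 55, 60, 73, 103, 125, 131, 149, 158, 162, 173, 180]
  IvoI (CCCGCT, off=2): starts [3, 38, 47, 75, 83, 89, 106, 139, 182] → cuts [5, 40, 49, 77, 85, 91, 108, 141, 184]

All cut coordinates (distinct, sorted): [5, 18, 40, 49, 55, 60, 73, 77, 85, 91, 103, 108, 125, 131, 141, 149, 158, 162, 173, 180, 184]

Fragment lengths:
  5→18: 13 bp
  18→40: 22 bp
  40→49: 9 bp
  49→55: 6 bp
  55→60: 5 bp
  60→73: 13 bp
  73→77: 4 bp
  77→85: 8 bp
  85→91: 6 bp
  91→103: 12 bp
  103→108: 5 bp
  108→125: 17 bp
  125→131: 6 bp
  131→141: 10 bp
  141→149: 8 bp
  149→158: 9 bp
  158→162: 4 bp
  162→173: 11 bp
  173→180: 7 bp
  180→184: 4 bp
  184→5 (wrap): 185-184+5 = 6 bp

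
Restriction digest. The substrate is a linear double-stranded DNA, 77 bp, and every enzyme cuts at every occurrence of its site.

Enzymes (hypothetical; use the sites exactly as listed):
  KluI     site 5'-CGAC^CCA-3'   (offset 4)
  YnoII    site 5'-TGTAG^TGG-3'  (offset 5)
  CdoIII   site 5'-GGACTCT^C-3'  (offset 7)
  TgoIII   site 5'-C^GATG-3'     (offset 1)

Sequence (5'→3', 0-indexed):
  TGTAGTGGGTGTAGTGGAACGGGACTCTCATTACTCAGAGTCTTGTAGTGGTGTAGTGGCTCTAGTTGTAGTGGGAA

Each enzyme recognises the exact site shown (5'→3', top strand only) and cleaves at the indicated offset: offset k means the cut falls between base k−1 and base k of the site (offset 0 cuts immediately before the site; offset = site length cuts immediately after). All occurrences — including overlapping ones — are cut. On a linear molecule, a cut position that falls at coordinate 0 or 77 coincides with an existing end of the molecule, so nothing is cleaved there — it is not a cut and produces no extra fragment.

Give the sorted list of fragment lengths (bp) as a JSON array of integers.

Scan for sites:
  KluI (CGACCCA, off=4): no sites
  YnoII TGTAGTGG/5: at [0, 9, 43, 51, 66] ⇒ [5, 14, 48, 56, 71]
  CdoIII GGACTCTC/7: at [21] ⇒ [28]
  TgoIII (CGATG, off=1): no sites

Pooled cuts: [5, 14, 28, 48, 56, 71]

Fragments:
  [0,5): 5 bp
  [5,14): 9 bp
  [14,28): 14 bp
  [28,48): 20 bp
  [48,56): 8 bp
  [56,71): 15 bp
  [71,77): 6 bp

[5,6,8,9,14,15,20]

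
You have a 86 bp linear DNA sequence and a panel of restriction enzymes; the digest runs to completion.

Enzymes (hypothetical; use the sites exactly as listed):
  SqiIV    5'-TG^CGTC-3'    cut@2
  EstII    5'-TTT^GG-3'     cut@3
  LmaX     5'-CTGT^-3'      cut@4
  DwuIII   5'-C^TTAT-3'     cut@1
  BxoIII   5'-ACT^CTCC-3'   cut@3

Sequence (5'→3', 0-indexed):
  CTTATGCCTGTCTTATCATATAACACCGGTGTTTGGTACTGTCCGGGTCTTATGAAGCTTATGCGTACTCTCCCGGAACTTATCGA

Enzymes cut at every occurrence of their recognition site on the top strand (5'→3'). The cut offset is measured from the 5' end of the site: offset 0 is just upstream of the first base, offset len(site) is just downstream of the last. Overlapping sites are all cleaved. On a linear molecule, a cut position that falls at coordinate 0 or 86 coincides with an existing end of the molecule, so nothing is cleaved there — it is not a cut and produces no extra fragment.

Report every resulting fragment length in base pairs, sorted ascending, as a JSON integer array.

Scan for sites:
  SqiIV (TGCGTC, off=2): no sites
  EstII TTTGG/3: at [31] ⇒ [34]
  LmaX CTGT/4: at [7, 38] ⇒ [11, 42]
  DwuIII CTTAT/1: at [0, 11, 48, 57, 78] ⇒ [1, 12, 49, 58, 79]
  BxoIII ACTCTCC/3: at [66] ⇒ [69]

All cut coordinates (distinct, sorted): [1, 11, 12, 34, 42, 49, 58, 69, 79]

Fragment lengths:
  [0,1): 1 bp
  [1,11): 10 bp
  [11,12): 1 bp
  [12,34): 22 bp
  [34,42): 8 bp
  [42,49): 7 bp
  [49,58): 9 bp
  [58,69): 11 bp
  [69,79): 10 bp
  [79,86): 7 bp

[1,1,7,7,8,9,10,10,11,22]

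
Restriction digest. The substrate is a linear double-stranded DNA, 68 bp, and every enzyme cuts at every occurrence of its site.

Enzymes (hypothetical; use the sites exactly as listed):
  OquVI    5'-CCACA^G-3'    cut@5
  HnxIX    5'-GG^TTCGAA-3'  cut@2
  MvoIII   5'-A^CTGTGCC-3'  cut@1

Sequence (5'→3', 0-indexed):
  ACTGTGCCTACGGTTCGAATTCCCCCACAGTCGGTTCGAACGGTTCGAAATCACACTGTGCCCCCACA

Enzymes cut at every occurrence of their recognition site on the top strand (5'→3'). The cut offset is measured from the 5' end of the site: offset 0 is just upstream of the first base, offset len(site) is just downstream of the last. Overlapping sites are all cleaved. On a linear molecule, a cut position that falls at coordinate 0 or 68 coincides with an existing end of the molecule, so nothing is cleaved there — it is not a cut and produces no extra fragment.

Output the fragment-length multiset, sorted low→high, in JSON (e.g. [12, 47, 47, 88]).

Site scan:
  OquVI (CCACAG, off=5): starts [24] → cuts [29]
  HnxIX (GGTTCGAA, off=2): starts [11, 32, 41] → cuts [13, 34, 43]
  MvoIII (ACTGTGCC, off=1): starts [0, 54] → cuts [1, 55]

Pooled cuts: [1, 13, 29, 34, 43, 55]

Fragments:
  [0,1): 1 bp
  [1,13): 12 bp
  [13,29): 16 bp
  [29,34): 5 bp
  [34,43): 9 bp
  [43,55): 12 bp
  [55,68): 13 bp

[1,5,9,12,12,13,16]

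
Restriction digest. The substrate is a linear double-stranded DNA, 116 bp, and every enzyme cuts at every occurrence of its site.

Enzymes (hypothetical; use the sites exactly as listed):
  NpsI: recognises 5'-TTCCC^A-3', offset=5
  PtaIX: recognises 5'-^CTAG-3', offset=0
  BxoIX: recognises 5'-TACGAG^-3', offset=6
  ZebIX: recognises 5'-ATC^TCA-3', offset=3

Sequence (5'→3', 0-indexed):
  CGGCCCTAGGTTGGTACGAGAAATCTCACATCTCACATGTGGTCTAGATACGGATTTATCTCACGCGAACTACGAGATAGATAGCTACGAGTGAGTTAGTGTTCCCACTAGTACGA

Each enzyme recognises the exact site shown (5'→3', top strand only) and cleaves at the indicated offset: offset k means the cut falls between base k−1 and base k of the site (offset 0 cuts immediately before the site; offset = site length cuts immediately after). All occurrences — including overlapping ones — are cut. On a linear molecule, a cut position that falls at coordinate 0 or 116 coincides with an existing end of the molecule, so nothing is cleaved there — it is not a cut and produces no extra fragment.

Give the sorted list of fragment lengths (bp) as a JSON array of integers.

Per-enzyme occurrences:
  NpsI TTCCCA/5: at [101] ⇒ [106]
  PtaIX CTAG/0: at [5, 43, 107] ⇒ [5, 43, 107]
  BxoIX TACGAG/6: at [14, 70, 85] ⇒ [20, 76, 91]
  ZebIX ATCTCA/3: at [22, 29, 57] ⇒ [25, 32, 60]

All cut coordinates (distinct, sorted): [5, 20, 25, 32, 43, 60, 76, 91, 106, 107]

Fragments:
  [0,5): 5 bp
  [5,20): 15 bp
  [20,25): 5 bp
  [25,32): 7 bp
  [32,43): 11 bp
  [43,60): 17 bp
  [60,76): 16 bp
  [76,91): 15 bp
  [91,106): 15 bp
  [106,107): 1 bp
  [107,116): 9 bp

[1,5,5,7,9,11,15,15,15,16,17]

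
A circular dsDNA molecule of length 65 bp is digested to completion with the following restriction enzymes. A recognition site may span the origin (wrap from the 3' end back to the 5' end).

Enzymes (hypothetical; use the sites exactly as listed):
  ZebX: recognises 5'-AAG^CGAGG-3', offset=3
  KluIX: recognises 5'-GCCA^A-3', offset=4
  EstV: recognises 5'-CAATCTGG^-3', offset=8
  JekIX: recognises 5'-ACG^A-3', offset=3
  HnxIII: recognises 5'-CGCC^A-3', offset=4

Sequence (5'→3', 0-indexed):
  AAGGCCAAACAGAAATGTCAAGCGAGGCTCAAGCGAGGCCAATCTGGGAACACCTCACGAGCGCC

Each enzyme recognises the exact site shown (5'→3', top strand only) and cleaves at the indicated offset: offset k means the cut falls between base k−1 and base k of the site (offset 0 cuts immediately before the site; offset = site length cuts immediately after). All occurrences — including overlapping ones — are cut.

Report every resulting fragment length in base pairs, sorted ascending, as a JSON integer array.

[1,6,6,6,8,11,12,15]

Site scan:
  ZebX AAGCGAGG/3: at [19, 30] ⇒ [22, 33]
  KluIX GCCAA/4: at [3, 37, 62] ⇒ [1, 7, 41]
  EstV CAATCTGG/8: at [39] ⇒ [47]
  JekIX ACGA/3: at [56] ⇒ [59]
  HnxIII CGCCA/4: at [61] ⇒ [0]

Pooled cuts: [0, 1, 7, 22, 33, 41, 47, 59]

Fragments:
  0→1: 1 bp
  1→7: 6 bp
  7→22: 15 bp
  22→33: 11 bp
  33→41: 8 bp
  41→47: 6 bp
  47→59: 12 bp
  59→0 (wrap): 65-59+0 = 6 bp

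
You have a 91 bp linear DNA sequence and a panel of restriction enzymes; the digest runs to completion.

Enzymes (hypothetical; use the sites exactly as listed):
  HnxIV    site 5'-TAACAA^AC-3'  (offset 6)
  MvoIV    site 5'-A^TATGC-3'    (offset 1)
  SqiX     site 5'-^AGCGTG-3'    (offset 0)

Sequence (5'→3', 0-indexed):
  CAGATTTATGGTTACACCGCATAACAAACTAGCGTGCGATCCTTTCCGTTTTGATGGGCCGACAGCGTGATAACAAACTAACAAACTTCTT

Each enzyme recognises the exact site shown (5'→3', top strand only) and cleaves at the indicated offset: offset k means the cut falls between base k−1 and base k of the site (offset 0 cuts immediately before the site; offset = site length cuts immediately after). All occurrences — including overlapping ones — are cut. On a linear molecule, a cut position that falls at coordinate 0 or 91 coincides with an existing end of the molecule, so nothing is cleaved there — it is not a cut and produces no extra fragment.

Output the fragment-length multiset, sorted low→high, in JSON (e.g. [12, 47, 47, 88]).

[3,7,8,13,27,33]

Site scan:
  HnxIV (TAACAAAC, off=6): starts [21, 70, 78] → cuts [27, 76, 84]
  MvoIV (ATATGC, off=1): no sites
  SqiX (AGCGTG, off=0): starts [30, 63] → cuts [30, 63]

All cut coordinates (distinct, sorted): [27, 30, 63, 76, 84]

Fragments:
  [0,27): 27 bp
  [27,30): 3 bp
  [30,63): 33 bp
  [63,76): 13 bp
  [76,84): 8 bp
  [84,91): 7 bp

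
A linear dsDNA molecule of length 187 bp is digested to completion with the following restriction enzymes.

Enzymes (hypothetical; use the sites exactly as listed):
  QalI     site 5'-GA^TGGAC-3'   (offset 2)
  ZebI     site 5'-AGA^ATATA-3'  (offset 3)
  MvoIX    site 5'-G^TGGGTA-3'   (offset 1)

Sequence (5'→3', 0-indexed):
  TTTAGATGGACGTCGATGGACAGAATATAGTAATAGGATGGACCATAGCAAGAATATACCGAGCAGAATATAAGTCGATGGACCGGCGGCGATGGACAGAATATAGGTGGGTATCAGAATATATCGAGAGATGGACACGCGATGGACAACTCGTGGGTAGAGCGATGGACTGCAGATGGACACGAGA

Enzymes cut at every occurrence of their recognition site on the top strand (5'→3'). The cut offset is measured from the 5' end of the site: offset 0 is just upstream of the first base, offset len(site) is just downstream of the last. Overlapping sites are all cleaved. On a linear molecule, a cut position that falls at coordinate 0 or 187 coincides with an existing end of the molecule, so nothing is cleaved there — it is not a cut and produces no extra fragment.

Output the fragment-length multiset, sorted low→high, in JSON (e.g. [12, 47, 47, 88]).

Per-enzyme occurrences:
  QalI GATGGAC/2: at [4, 14, 36, 76, 90, 129, 140, 163, 174] ⇒ [6, 16, 38, 78, 92, 131, 142, 165, 176]
  ZebI AGAATATA/3: at [21, 50, 64, 97, 115] ⇒ [24, 53, 67, 100, 118]
  MvoIX GTGGGTA/1: at [106, 152] ⇒ [107, 153]

Pooled cuts: [6, 16, 24, 38, 53, 67, 78, 92, 100, 107, 118, 131, 142, 153, 165, 176]

Fragments:
  [0,6): 6 bp
  [6,16): 10 bp
  [16,24): 8 bp
  [24,38): 14 bp
  [38,53): 15 bp
  [53,67): 14 bp
  [67,78): 11 bp
  [78,92): 14 bp
  [92,100): 8 bp
  [100,107): 7 bp
  [107,118): 11 bp
  [118,131): 13 bp
  [131,142): 11 bp
  [142,153): 11 bp
  [153,165): 12 bp
  [165,176): 11 bp
  [176,187): 11 bp

[6,7,8,8,10,11,11,11,11,11,11,12,13,14,14,14,15]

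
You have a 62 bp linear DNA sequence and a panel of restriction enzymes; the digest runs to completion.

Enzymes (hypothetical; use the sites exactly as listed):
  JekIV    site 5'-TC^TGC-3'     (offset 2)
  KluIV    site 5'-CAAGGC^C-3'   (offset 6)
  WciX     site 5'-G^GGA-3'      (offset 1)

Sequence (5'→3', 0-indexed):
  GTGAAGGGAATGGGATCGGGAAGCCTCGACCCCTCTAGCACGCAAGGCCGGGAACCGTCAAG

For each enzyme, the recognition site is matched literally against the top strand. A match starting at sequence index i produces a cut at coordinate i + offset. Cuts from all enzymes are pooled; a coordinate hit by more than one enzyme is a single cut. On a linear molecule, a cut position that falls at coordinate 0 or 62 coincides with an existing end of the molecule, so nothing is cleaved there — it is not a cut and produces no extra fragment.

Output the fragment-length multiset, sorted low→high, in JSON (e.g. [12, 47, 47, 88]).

[2,6,6,6,12,30]

Per-enzyme occurrences:
  JekIV (TCTGC, off=2): no sites
  KluIV (CAAGGCC, off=6): starts [42] → cuts [48]
  WciX (GGGA, off=1): starts [5, 11, 17, 49] → cuts [6, 12, 18, 50]

All cut coordinates (distinct, sorted): [6, 12, 18, 48, 50]

Fragment lengths:
  [0,6): 6 bp
  [6,12): 6 bp
  [12,18): 6 bp
  [18,48): 30 bp
  [48,50): 2 bp
  [50,62): 12 bp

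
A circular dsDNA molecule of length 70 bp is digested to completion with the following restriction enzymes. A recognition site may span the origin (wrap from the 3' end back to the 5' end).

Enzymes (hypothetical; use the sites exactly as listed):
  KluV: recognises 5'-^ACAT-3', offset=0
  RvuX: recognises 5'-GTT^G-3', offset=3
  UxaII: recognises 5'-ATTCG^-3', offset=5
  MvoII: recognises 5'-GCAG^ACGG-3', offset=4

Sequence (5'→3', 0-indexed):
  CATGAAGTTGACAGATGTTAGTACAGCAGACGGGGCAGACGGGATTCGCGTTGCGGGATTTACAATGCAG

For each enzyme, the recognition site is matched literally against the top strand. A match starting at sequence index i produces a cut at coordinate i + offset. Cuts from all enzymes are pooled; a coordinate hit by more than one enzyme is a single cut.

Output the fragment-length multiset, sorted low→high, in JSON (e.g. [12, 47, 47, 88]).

[4,9,10,20,27]

Site scan:
  KluV (ACAT, off=0): no sites
  RvuX (GTTG, off=3): starts [6, 49] → cuts [9, 52]
  UxaII (ATTCG, off=5): starts [43] → cuts [48]
  MvoII (GCAGACGG, off=4): starts [25, 34] → cuts [29, 38]

All cut coordinates (distinct, sorted): [9, 29, 38, 48, 52]

Fragments:
  9→29: 20 bp
  29→38: 9 bp
  38→48: 10 bp
  48→52: 4 bp
  52→9 (wrap): 70-52+9 = 27 bp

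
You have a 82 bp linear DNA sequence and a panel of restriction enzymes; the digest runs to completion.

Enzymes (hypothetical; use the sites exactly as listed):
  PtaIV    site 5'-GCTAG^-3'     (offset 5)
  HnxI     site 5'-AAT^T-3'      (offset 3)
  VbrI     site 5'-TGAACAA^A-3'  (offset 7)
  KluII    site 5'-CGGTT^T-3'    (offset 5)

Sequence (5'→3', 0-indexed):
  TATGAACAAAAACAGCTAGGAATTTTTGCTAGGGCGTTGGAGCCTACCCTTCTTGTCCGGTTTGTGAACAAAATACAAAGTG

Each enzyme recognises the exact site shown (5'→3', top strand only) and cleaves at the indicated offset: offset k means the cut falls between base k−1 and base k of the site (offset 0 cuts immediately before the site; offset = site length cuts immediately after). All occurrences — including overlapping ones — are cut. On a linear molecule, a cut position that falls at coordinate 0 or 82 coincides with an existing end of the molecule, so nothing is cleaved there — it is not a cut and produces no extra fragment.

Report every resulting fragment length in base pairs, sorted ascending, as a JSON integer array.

[4,9,9,9,10,11,30]

Scan for sites:
  PtaIV (GCTAG, off=5): starts [14, 27] → cuts [19, 32]
  HnxI (AATT, off=3): starts [20] → cuts [23]
  VbrI (TGAACAAA, off=7): starts [2, 64] → cuts [9, 71]
  KluII (CGGTTT, off=5): starts [57] → cuts [62]

Pooled cuts: [9, 19, 23, 32, 62, 71]

Fragment lengths:
  [0,9): 9 bp
  [9,19): 10 bp
  [19,23): 4 bp
  [23,32): 9 bp
  [32,62): 30 bp
  [62,71): 9 bp
  [71,82): 11 bp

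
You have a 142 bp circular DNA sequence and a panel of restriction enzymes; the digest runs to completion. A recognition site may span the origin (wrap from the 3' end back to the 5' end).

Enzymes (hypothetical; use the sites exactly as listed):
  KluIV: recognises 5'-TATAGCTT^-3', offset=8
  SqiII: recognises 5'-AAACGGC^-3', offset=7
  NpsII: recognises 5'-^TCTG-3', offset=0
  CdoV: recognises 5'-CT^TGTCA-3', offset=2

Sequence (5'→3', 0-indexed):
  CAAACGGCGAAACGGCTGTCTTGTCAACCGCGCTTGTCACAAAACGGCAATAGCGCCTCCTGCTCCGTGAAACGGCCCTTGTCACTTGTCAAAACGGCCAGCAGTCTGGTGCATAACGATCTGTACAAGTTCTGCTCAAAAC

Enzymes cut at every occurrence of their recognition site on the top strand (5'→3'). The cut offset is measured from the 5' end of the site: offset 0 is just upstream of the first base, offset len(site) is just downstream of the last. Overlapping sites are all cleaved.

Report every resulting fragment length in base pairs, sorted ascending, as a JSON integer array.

[3,5,6,7,8,11,12,13,14,15,20,28]

Scan for sites:
  KluIV (TATAGCTT, off=8): no sites
  SqiII AAACGGC/7: at [1, 9, 41, 69, 91] ⇒ [8, 16, 48, 76, 98]
  NpsII TCTG/0: at [104, 119, 130] ⇒ [104, 119, 130]
  CdoV CTTGTCA/2: at [19, 32, 77, 84] ⇒ [21, 34, 79, 86]

All cut coordinates (distinct, sorted): [8, 16, 21, 34, 48, 76, 79, 86, 98, 104, 119, 130]

Fragment lengths:
  8→16: 8 bp
  16→21: 5 bp
  21→34: 13 bp
  34→48: 14 bp
  48→76: 28 bp
  76→79: 3 bp
  79→86: 7 bp
  86→98: 12 bp
  98→104: 6 bp
  104→119: 15 bp
  119→130: 11 bp
  130→8 (wrap): 142-130+8 = 20 bp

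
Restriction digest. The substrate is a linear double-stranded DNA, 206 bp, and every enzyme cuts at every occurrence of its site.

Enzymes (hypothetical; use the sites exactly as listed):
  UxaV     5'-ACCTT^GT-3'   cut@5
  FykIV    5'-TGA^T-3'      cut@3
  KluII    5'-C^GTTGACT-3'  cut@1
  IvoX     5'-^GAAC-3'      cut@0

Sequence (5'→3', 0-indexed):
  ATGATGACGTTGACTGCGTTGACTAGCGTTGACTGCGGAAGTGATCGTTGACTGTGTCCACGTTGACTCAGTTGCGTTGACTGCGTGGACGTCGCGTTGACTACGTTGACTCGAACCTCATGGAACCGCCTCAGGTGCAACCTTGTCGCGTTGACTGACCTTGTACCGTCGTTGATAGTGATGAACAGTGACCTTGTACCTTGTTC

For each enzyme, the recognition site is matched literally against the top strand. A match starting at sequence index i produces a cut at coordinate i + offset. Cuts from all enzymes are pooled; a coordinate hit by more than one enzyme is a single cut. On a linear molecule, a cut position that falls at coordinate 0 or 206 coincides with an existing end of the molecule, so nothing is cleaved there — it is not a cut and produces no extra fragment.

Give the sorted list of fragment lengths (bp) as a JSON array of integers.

[1,2,4,4,4,5,6,7,8,9,9,10,10,13,13,13,14,15,17,20,22]

Scan for sites:
  UxaV ACCTTGT/5: at [139, 157, 190, 197] ⇒ [144, 162, 195, 202]
  FykIV TGAT/3: at [1, 41, 172, 178] ⇒ [4, 44, 175, 181]
  KluII CGTTGACT/1: at [7, 16, 26, 45, 60, 74, 94, 103, 148] ⇒ [8, 17, 27, 46, 61, 75, 95, 104, 149]
  IvoX GAAC/0: at [112, 122, 182] ⇒ [112, 122, 182]

Pooled cuts: [4, 8, 17, 27, 44, 46, 61, 75, 95, 104, 112, 122, 144, 149, 162, 175, 181, 182, 195, 202]

Fragments:
  [0,4): 4 bp
  [4,8): 4 bp
  [8,17): 9 bp
  [17,27): 10 bp
  [27,44): 17 bp
  [44,46): 2 bp
  [46,61): 15 bp
  [61,75): 14 bp
  [75,95): 20 bp
  [95,104): 9 bp
  [104,112): 8 bp
  [112,122): 10 bp
  [122,144): 22 bp
  [144,149): 5 bp
  [149,162): 13 bp
  [162,175): 13 bp
  [175,181): 6 bp
  [181,182): 1 bp
  [182,195): 13 bp
  [195,202): 7 bp
  [202,206): 4 bp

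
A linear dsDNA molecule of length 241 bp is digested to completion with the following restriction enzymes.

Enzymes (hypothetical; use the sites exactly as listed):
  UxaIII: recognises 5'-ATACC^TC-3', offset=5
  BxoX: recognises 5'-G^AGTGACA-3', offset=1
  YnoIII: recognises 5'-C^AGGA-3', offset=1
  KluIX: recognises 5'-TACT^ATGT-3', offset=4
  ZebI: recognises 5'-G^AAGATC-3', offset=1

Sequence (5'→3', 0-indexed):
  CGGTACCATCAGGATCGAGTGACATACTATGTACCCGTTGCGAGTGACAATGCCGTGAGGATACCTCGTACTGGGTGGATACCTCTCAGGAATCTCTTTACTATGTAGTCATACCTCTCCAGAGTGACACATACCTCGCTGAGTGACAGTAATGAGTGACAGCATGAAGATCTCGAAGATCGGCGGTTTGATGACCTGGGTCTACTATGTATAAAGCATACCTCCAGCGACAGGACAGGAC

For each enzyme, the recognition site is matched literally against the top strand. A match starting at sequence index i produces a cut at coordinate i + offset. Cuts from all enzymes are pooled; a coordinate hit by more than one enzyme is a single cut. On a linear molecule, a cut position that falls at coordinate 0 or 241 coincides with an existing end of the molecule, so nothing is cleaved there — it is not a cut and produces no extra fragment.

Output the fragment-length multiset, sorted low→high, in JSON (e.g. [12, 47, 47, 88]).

[4,5,5,6,7,7,9,9,10,11,12,13,13,13,14,15,16,18,23,31]

Site scan:
  UxaIII ATACCTC/5: at [60, 78, 110, 130, 217] ⇒ [65, 83, 115, 135, 222]
  BxoX GAGTGACA/1: at [16, 41, 121, 140, 153] ⇒ [17, 42, 122, 141, 154]
  YnoIII CAGGA/1: at [9, 86, 230, 235] ⇒ [10, 87, 231, 236]
  KluIX TACTATGT/4: at [24, 98, 202] ⇒ [28, 102, 206]
  ZebI GAAGATC/1: at [165, 174] ⇒ [166, 175]

Pooled cuts: [10, 17, 28, 42, 65, 83, 87, 102, 115, 122, 135, 141, 154, 166, 175, 206, 222, 231, 236]

Fragments:
  [0,10): 10 bp
  [10,17): 7 bp
  [17,28): 11 bp
  [28,42): 14 bp
  [42,65): 23 bp
  [65,83): 18 bp
  [83,87): 4 bp
  [87,102): 15 bp
  [102,115): 13 bp
  [115,122): 7 bp
  [122,135): 13 bp
  [135,141): 6 bp
  [141,154): 13 bp
  [154,166): 12 bp
  [166,175): 9 bp
  [175,206): 31 bp
  [206,222): 16 bp
  [222,231): 9 bp
  [231,236): 5 bp
  [236,241): 5 bp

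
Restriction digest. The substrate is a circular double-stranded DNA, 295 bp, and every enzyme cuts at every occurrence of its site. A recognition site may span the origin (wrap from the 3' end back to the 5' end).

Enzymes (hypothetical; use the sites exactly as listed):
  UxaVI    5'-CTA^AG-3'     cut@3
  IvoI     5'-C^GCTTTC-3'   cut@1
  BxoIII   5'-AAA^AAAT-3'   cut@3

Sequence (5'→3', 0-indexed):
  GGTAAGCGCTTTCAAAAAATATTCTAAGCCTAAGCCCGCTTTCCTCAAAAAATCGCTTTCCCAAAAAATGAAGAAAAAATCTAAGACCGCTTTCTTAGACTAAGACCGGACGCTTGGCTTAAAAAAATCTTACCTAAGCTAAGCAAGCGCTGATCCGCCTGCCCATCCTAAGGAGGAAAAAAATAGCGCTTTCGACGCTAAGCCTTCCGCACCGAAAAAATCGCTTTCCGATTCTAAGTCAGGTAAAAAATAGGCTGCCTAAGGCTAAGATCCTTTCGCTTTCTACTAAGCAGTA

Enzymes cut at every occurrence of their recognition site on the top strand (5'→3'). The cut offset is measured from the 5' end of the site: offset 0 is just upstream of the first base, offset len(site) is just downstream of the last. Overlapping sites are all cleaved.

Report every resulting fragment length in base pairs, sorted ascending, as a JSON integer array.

Per-enzyme occurrences:
  UxaVI CTAAG/3: at [23, 29, 80, 99, 133, 138, 167, 197, 233, 258, 264, 285] ⇒ [26, 32, 83, 102, 136, 141, 170, 200, 236, 261, 267, 288]
  IvoI CGCTTTC/1: at [6, 36, 53, 87, 186, 221, 276] ⇒ [7, 37, 54, 88, 187, 222, 277]
  BxoIII AAAAAAT/3: at [13, 46, 62, 73, 121, 177, 214, 244] ⇒ [16, 49, 65, 76, 124, 180, 217, 247]

All cut coordinates (distinct, sorted): [7, 16, 26, 32, 37, 49, 54, 65, 76, 83, 88, 102, 124, 136, 141, 170, 180, 187, 200, 217, 222, 236, 247, 261, 267, 277, 288]

Fragments:
  7→16: 9 bp
  16→26: 10 bp
  26→32: 6 bp
  32→37: 5 bp
  37→49: 12 bp
  49→54: 5 bp
  54→65: 11 bp
  65→76: 11 bp
  76→83: 7 bp
  83→88: 5 bp
  88→102: 14 bp
  102→124: 22 bp
  124→136: 12 bp
  136→141: 5 bp
  141→170: 29 bp
  170→180: 10 bp
  180→187: 7 bp
  187→200: 13 bp
  200→217: 17 bp
  217→222: 5 bp
  222→236: 14 bp
  236→247: 11 bp
  247→261: 14 bp
  261→267: 6 bp
  267→277: 10 bp
  277→288: 11 bp
  288→7 (wrap): 295-288+7 = 14 bp

[5,5,5,5,5,6,6,7,7,9,10,10,10,11,11,11,11,12,12,13,14,14,14,14,17,22,29]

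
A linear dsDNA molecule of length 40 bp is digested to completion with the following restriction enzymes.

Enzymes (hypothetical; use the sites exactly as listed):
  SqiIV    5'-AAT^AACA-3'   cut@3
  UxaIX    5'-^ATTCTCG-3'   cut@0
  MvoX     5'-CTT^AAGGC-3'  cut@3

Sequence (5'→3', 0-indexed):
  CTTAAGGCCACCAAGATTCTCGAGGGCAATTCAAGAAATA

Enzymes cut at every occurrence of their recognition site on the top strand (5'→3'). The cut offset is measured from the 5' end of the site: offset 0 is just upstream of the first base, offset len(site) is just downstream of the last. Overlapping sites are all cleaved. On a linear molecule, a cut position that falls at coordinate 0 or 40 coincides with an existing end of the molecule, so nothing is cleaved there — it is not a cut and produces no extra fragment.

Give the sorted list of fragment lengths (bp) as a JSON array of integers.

Site scan:
  SqiIV (AATAACA, off=3): no sites
  UxaIX (ATTCTCG, off=0): starts [15] → cuts [15]
  MvoX (CTTAAGGC, off=3): starts [0] → cuts [3]

Pooled cuts: [3, 15]

Fragments:
  [0,3): 3 bp
  [3,15): 12 bp
  [15,40): 25 bp

[3,12,25]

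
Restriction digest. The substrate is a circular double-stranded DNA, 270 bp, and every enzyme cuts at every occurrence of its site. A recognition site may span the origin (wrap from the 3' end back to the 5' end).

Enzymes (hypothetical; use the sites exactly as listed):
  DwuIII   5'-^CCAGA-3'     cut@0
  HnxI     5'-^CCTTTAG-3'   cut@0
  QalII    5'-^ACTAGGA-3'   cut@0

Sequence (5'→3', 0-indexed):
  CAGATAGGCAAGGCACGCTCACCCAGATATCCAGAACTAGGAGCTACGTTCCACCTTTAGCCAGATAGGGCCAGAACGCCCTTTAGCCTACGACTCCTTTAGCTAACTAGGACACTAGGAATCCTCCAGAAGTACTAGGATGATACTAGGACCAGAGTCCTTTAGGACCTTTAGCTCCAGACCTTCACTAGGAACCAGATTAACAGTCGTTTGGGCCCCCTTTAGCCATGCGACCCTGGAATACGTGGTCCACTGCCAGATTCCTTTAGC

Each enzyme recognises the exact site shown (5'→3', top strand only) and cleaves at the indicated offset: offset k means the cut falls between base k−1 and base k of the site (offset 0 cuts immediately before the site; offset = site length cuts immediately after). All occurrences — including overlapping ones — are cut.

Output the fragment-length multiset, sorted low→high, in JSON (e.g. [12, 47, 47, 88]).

[5,7,7,7,7,7,8,8,8,8,9,9,9,10,10,10,11,12,16,18,23,24,37]

Site scan:
  DwuIII (CCAGA, off=0): starts [22, 30, 60, 70, 125, 151, 176, 194, 255, 269] → cuts [22, 30, 60, 70, 125, 151, 176, 194, 255, 269]
  HnxI (CCTTTAG, off=0): starts [53, 79, 95, 158, 167, 218, 262] → cuts [53, 79, 95, 158, 167, 218, 262]
  QalII (ACTAGGA, off=0): starts [35, 105, 113, 133, 144, 186] → cuts [35, 105, 113, 133, 144, 186]

All cut coordinates (distinct, sorted): [22, 30, 35, 53, 60, 70, 79, 95, 105, 113, 125, 133, 144, 151, 158, 167, 176, 186, 194, 218, 255, 262, 269]

Fragment lengths:
  22→30: 8 bp
  30→35: 5 bp
  35→53: 18 bp
  53→60: 7 bp
  60→70: 10 bp
  70→79: 9 bp
  79→95: 16 bp
  95→105: 10 bp
  105→113: 8 bp
  113→125: 12 bp
  125→133: 8 bp
  133→144: 11 bp
  144→151: 7 bp
  151→158: 7 bp
  158→167: 9 bp
  167→176: 9 bp
  176→186: 10 bp
  186→194: 8 bp
  194→218: 24 bp
  218→255: 37 bp
  255→262: 7 bp
  262→269: 7 bp
  269→22 (wrap): 270-269+22 = 23 bp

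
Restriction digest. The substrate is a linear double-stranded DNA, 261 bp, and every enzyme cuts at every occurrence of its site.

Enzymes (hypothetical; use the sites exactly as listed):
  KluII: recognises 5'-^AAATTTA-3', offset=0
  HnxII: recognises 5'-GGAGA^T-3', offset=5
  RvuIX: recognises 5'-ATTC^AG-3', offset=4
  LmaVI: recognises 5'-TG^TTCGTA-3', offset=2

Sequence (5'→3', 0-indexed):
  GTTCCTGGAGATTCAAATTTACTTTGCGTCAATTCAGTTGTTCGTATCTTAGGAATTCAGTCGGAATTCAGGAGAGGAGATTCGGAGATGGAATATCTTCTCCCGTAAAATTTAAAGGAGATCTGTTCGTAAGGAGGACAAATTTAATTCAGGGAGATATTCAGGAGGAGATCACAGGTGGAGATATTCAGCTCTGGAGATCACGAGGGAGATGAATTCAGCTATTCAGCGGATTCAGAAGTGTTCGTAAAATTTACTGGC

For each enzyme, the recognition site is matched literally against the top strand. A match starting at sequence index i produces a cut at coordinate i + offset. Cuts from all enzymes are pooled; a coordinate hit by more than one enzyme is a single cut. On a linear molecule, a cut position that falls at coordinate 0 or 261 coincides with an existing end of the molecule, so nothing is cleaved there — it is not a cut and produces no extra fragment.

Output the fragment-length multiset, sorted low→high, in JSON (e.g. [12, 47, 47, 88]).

Scan for sites:
  KluII AAATTTA/0: at [14, 107, 139, 249] ⇒ [14, 107, 139, 249]
  HnxII GGAGAT/5: at [6, 75, 83, 116, 152, 166, 179, 195, 207] ⇒ [11, 80, 88, 121, 157, 171, 184, 200, 212]
  RvuIX ATTCAG/4: at [31, 54, 65, 146, 158, 185, 215, 223, 232] ⇒ [35, 58, 69, 150, 162, 189, 219, 227, 236]
  LmaVI TGTTCGTA/2: at [38, 123, 241] ⇒ [40, 125, 243]

Pooled cuts: [11, 14, 35, 40, 58, 69, 80, 88, 107, 121, 125, 139, 150, 157, 162, 171, 184, 189, 200, 212, 219, 227, 236, 243, 249]

Fragment lengths:
  [0,11): 11 bp
  [11,14): 3 bp
  [14,35): 21 bp
  [35,40): 5 bp
  [40,58): 18 bp
  [58,69): 11 bp
  [69,80): 11 bp
  [80,88): 8 bp
  [88,107): 19 bp
  [107,121): 14 bp
  [121,125): 4 bp
  [125,139): 14 bp
  [139,150): 11 bp
  [150,157): 7 bp
  [157,162): 5 bp
  [162,171): 9 bp
  [171,184): 13 bp
  [184,189): 5 bp
  [189,200): 11 bp
  [200,212): 12 bp
  [212,219): 7 bp
  [219,227): 8 bp
  [227,236): 9 bp
  [236,243): 7 bp
  [243,249): 6 bp
  [249,261): 12 bp

[3,4,5,5,5,6,7,7,7,8,8,9,9,11,11,11,11,11,12,12,13,14,14,18,19,21]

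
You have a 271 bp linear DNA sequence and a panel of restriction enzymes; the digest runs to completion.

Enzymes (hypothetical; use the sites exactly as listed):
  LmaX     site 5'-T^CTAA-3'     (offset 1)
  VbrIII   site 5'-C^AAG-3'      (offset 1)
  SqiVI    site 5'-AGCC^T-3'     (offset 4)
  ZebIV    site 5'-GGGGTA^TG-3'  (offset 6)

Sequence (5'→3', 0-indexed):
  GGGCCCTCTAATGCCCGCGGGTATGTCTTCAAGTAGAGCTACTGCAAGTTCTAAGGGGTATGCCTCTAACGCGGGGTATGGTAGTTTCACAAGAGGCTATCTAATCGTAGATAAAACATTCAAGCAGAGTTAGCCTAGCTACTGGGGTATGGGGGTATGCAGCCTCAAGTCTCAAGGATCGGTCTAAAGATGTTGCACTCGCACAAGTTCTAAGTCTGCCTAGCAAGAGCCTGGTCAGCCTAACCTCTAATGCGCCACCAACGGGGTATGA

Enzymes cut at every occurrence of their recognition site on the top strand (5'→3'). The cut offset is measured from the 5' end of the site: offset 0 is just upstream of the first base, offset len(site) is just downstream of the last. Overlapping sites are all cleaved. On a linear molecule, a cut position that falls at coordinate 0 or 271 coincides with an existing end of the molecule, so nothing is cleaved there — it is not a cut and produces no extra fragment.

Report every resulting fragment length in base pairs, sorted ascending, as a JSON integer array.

[2,3,5,5,5,6,7,7,7,7,8,9,10,10,10,12,13,14,14,15,15,21,21,22,23]

Scan for sites:
  LmaX TCTAA/1: at [6, 49, 64, 99, 182, 208, 245] ⇒ [7, 50, 65, 100, 183, 209, 246]
  VbrIII CAAG/1: at [29, 44, 89, 120, 165, 172, 203, 223] ⇒ [30, 45, 90, 121, 166, 173, 204, 224]
  SqiVI AGCCT/4: at [131, 160, 227, 236] ⇒ [135, 164, 231, 240]
  ZebIV GGGGTATG/6: at [54, 72, 143, 151, 262] ⇒ [60, 78, 149, 157, 268]

All cut coordinates (distinct, sorted): [7, 30, 45, 50, 60, 65, 78, 90, 100, 121, 135, 149, 157, 164, 166, 173, 183, 204, 209, 224, 231, 240, 246, 268]

Fragment lengths:
  [0,7): 7 bp
  [7,30): 23 bp
  [30,45): 15 bp
  [45,50): 5 bp
  [50,60): 10 bp
  [60,65): 5 bp
  [65,78): 13 bp
  [78,90): 12 bp
  [90,100): 10 bp
  [100,121): 21 bp
  [121,135): 14 bp
  [135,149): 14 bp
  [149,157): 8 bp
  [157,164): 7 bp
  [164,166): 2 bp
  [166,173): 7 bp
  [173,183): 10 bp
  [183,204): 21 bp
  [204,209): 5 bp
  [209,224): 15 bp
  [224,231): 7 bp
  [231,240): 9 bp
  [240,246): 6 bp
  [246,268): 22 bp
  [268,271): 3 bp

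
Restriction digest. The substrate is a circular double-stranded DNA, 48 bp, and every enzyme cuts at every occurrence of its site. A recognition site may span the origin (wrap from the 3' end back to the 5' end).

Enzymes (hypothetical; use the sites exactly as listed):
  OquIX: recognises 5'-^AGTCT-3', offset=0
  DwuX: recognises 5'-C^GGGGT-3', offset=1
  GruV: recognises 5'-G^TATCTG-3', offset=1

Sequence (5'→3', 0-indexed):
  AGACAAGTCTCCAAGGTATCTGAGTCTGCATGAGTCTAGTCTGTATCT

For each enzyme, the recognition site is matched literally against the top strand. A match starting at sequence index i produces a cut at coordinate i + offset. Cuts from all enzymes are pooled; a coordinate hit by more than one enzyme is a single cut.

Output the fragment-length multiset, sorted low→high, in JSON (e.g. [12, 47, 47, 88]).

[5,6,10,11,16]

Scan for sites:
  OquIX (AGTCT, off=0): starts [5, 22, 32, 37] → cuts [5, 22, 32, 37]
  DwuX (CGGGGT, off=1): no sites
  GruV (GTATCTG, off=1): starts [15] → cuts [16]

Pooled cuts: [5, 16, 22, 32, 37]

Fragments:
  5→16: 11 bp
  16→22: 6 bp
  22→32: 10 bp
  32→37: 5 bp
  37→5 (wrap): 48-37+5 = 16 bp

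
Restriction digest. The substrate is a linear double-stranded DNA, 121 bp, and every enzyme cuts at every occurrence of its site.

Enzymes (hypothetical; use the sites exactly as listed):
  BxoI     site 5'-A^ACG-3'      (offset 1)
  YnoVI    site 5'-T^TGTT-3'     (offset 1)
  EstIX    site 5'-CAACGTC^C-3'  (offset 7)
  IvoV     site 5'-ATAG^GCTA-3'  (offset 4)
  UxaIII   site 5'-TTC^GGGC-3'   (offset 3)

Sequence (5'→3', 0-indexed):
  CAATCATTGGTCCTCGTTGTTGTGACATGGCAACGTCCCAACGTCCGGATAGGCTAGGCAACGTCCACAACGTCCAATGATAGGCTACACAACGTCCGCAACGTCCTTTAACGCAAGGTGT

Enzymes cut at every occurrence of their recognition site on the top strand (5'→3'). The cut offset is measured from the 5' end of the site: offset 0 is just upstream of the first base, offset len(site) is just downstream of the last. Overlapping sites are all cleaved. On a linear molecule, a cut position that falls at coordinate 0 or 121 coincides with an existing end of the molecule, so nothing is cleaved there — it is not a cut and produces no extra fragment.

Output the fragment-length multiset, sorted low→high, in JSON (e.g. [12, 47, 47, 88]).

[3,4,4,5,5,5,5,5,5,5,7,8,8,9,11,15,17]

Site scan:
  BxoI (AACG, off=1): starts [31, 39, 59, 68, 90, 99, 109] → cuts [32, 40, 60, 69, 91, 100, 110]
  YnoVI (TTGTT, off=1): starts [16] → cuts [17]
  EstIX (CAACGTCC, off=7): starts [30, 38, 58, 67, 89, 98] → cuts [37, 45, 65, 74, 96, 105]
  IvoV (ATAGGCTA, off=4): starts [48, 79] → cuts [52, 83]
  UxaIII (TTCGGGC, off=3): no sites

Pooled cuts: [17, 32, 37, 40, 45, 52, 60, 65, 69, 74, 83, 91, 96, 100, 105, 110]

Fragment lengths:
  [0,17): 17 bp
  [17,32): 15 bp
  [32,37): 5 bp
  [37,40): 3 bp
  [40,45): 5 bp
  [45,52): 7 bp
  [52,60): 8 bp
  [60,65): 5 bp
  [65,69): 4 bp
  [69,74): 5 bp
  [74,83): 9 bp
  [83,91): 8 bp
  [91,96): 5 bp
  [96,100): 4 bp
  [100,105): 5 bp
  [105,110): 5 bp
  [110,121): 11 bp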